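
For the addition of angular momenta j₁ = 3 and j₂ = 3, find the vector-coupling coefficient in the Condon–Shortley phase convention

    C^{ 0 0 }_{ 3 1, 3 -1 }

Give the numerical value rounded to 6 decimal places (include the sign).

triangle: 6!×0!×0!/7! = 720/5040
(j±m)!: 4!×2!×2!×4!×0!×0! = 2304
prefactor² = (2J+1)×Δ×N² = 2304/7
  k=2: +1/(2!×4!×0!×0!×0!×0!) = 1/48
Σ = 1/48  ⇒  CG² = 2304/7×1/48² = 1/7
CG = +√(1/7) = +0.377964

+0.377964  (= +√(1/7))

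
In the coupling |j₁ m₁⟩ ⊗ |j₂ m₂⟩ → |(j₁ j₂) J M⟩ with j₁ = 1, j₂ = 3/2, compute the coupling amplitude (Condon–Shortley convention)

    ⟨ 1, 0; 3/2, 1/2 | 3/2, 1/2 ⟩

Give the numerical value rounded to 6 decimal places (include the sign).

triangle: 1!*1!*2!/5! = 2/120
(j±m)!: 1!*1!*2!*1!*2!*1! = 4
prefactor² = (2J+1)*Δ*N² = 4/15
  k=0: +1/(0!*1!*1!*2!*0!*0!) = 1/2
  k=1: −1/(1!*0!*0!*1!*1!*1!) = -1
Σ = -1/2  ⇒  CG² = 4/15*(-1/2)² = 1/15
CG = −√(1/15) = -0.258199

−√(1/15) = -0.258199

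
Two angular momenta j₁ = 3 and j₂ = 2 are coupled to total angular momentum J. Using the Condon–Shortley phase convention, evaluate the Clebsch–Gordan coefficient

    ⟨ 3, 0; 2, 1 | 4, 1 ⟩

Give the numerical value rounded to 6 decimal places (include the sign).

√[9·1!5!3!/10! · 3!3!3!1!5!3!] = √(1944/7)
  +(−1)^0/∏(0,1,3,3,2,0)! = 1/72  (running 1/72)
  +(−1)^1/∏(1,0,2,2,3,1)! = -1/24  (running -1/36)
⟨..|..⟩ = √(1944/7)·(-1/36) = -0.462910

−√(3/14) = -0.462910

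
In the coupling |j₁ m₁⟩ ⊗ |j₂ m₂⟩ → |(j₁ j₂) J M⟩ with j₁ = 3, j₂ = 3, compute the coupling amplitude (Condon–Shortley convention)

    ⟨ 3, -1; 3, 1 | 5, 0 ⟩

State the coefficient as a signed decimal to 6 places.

−√(25/84) = -0.545545

j₁+j₂−J=1  J+j₁−j₂=5  J−j₁+j₂=5  j₁+j₂+J+1=12
(j₁±m₁, j₂±m₂, J±M) = (2,4,4,2,5,5)
P² = 76800/7
sum k=0..1:
  [0] +1/576 = 1/576
  [1] −1/144 = -1/144
S = -1/192
C² = P²·S² = 25/84 ; C = -0.545545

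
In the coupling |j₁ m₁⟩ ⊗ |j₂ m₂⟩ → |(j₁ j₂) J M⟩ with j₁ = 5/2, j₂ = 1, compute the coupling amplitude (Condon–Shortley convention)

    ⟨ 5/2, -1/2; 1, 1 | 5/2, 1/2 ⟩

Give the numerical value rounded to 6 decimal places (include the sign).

triangle: 1!*4!*1!/7! = 24/5040
(j±m)!: 2!*3!*2!*0!*3!*2! = 288
prefactor² = (2J+1)*Δ*N² = 288/35
  k=1: −1/(1!*0!*2!*1!*2!*0!) = -1/4
Σ = -1/4  ⇒  CG² = 288/35*(-1/4)² = 18/35
CG = −√(18/35) = -0.717137

−√(18/35) = -0.717137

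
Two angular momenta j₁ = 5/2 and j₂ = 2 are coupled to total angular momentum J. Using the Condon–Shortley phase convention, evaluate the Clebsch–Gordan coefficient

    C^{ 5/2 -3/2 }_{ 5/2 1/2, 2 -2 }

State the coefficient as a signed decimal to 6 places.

+√(27/70) ≈ +0.621059

√[6·2!3!2!/8! · 3!2!0!4!1!4!] = √(864/35)
  +(−1)^0/∏(0,2,2,0,1,2)! = 1/8  (running 1/8)
⟨..|..⟩ = √(864/35)·(1/8) = +0.621059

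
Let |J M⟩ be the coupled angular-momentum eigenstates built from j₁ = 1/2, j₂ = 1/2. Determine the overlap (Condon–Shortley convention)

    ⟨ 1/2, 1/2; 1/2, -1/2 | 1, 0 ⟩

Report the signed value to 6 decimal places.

+√(1/2) ≈ +0.707107

triangle: 0!·1!·1!/3! = 1/6
(j±m)!: 1!·0!·0!·1!·1!·1! = 1
prefactor² = (2J+1)·Δ·N² = 1/2
  k=0: +1/(0!·0!·0!·0!·1!·1!) = 1
Σ = 1  ⇒  CG² = 1/2·1² = 1/2
CG = +√(1/2) = +0.707107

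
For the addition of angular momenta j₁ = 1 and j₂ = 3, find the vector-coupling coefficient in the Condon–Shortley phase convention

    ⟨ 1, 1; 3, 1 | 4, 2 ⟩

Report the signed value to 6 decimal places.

+√(15/28) = +0.731925

triangle: 0!×2!×6!/9! = 1440/362880
(j±m)!: 2!×0!×4!×2!×6!×2! = 138240
prefactor² = (2J+1)×Δ×N² = 34560/7
  k=0: +1/(0!×0!×0!×4!×2!×2!) = 1/96
Σ = 1/96  ⇒  CG² = 34560/7×1/96² = 15/28
CG = +√(15/28) = +0.731925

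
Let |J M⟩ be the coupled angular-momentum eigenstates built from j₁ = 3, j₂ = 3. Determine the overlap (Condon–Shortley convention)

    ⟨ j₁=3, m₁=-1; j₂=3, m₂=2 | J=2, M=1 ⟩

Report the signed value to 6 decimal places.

−√(5/28) = -0.422577

j₁+j₂−J=4  J+j₁−j₂=2  J−j₁+j₂=2  j₁+j₂+J+1=9
(j₁±m₁, j₂±m₂, J±M) = (2,4,5,1,3,1)
P² = 320/7
sum k=3..4:
  [3] −1/12 = -1/12
  [4] +1/48 = 1/48
S = -1/16
C² = P²·S² = 5/28 ; C = -0.422577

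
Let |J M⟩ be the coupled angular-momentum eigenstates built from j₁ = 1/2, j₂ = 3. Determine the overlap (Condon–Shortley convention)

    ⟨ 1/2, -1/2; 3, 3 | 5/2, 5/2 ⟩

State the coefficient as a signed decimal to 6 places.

triangle: 1!×0!×5!/7! = 120/5040
(j±m)!: 0!×1!×6!×0!×5!×0! = 86400
prefactor² = (2J+1)×Δ×N² = 86400/7
  k=1: −1/(1!×0!×0!×5!×0!×0!) = -1/120
Σ = -1/120  ⇒  CG² = 86400/7×(-1/120)² = 6/7
CG = −√(6/7) = -0.925820

−√(6/7) ≈ -0.925820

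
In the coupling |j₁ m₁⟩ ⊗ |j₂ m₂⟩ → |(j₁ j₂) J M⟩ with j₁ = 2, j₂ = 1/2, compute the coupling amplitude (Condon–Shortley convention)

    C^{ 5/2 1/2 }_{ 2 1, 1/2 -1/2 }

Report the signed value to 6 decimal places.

j₁+j₂−J=0  J+j₁−j₂=4  J−j₁+j₂=1  j₁+j₂+J+1=6
(j₁±m₁, j₂±m₂, J±M) = (3,1,0,1,3,2)
P² = 72/5
sum k=0..0:
  [0] +1/6 = 1/6
S = 1/6
C² = P²·S² = 2/5 ; C = +0.632456

+√(2/5) = +0.632456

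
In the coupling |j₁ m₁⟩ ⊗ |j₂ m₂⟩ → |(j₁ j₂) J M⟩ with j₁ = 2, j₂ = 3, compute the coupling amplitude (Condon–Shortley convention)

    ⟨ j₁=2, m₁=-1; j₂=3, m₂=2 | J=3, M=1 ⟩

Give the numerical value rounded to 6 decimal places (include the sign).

+√(1/4) = +0.500000

j₁+j₂−J=2  J+j₁−j₂=2  J−j₁+j₂=4  j₁+j₂+J+1=9
(j₁±m₁, j₂±m₂, J±M) = (1,3,5,1,4,2)
P² = 64
sum k=1..2:
  [1] −1/48 = -1/48
  [2] +1/12 = 1/12
S = 1/16
C² = P²·S² = 1/4 ; C = +0.500000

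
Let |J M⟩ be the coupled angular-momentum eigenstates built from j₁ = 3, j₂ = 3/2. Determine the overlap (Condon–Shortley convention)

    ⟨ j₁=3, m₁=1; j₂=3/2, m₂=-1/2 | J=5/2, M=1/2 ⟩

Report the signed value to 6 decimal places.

−√(1/70) ≈ -0.119523

triangle: 2!·4!·1!/8! = 48/40320
(j±m)!: 4!·2!·1!·2!·3!·2! = 1152
prefactor² = (2J+1)·Δ·N² = 288/35
  k=0: +1/(0!·2!·2!·1!·2!·0!) = 1/8
  k=1: −1/(1!·1!·1!·0!·3!·1!) = -1/6
Σ = -1/24  ⇒  CG² = 288/35·(-1/24)² = 1/70
CG = −√(1/70) = -0.119523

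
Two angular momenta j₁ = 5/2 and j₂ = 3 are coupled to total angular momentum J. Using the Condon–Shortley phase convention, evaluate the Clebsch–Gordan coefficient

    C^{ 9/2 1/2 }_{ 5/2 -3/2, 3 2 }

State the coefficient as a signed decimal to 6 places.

−√(361/1386) ≈ -0.510355

√[10·1!4!5!/11! · 1!4!5!1!5!4!] = √(460800/77)
  +(−1)^0/∏(0,1,4,5,0,0)! = 1/2880  (running 1/2880)
  +(−1)^1/∏(1,0,3,4,1,1)! = -1/144  (running -19/2880)
⟨..|..⟩ = √(460800/77)·(-19/2880) = -0.510355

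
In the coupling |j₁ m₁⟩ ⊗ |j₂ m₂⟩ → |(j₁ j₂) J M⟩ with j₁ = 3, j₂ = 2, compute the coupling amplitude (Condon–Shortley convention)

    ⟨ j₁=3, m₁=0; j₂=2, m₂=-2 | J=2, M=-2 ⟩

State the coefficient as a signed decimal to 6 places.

+√(1/14) ≈ +0.267261

j₁+j₂−J=3  J+j₁−j₂=3  J−j₁+j₂=1  j₁+j₂+J+1=8
(j₁±m₁, j₂±m₂, J±M) = (3,3,0,4,0,4)
P² = 648/7
sum k=0..0:
  [0] +1/36 = 1/36
S = 1/36
C² = P²·S² = 1/14 ; C = +0.267261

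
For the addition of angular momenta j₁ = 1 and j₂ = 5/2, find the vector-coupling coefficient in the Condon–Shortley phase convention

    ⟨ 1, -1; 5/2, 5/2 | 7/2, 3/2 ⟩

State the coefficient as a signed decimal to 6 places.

√[8·0!2!5!/8! · 0!2!5!0!5!2!] = √(19200/7)
  +(−1)^0/∏(0,0,2,5,0,0)! = 1/240  (running 1/240)
⟨..|..⟩ = √(19200/7)·(1/240) = +0.218218

+0.218218  (= +√(1/21))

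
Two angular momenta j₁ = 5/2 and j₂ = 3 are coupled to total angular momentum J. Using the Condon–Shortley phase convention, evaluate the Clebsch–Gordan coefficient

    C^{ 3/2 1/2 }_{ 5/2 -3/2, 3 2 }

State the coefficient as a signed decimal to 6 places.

√[4·4!1!2!/8! · 1!4!5!1!2!1!] = √(192/7)
  +(−1)^3/∏(3,1,1,2,0,0)! = -1/12  (running -1/12)
  +(−1)^4/∏(4,0,0,1,1,1)! = 1/24  (running -1/24)
⟨..|..⟩ = √(192/7)·(-1/24) = -0.218218

−√(1/21) = -0.218218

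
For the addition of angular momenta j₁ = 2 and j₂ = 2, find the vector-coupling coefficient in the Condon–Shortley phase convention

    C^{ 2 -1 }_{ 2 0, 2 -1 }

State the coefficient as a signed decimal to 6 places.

-0.267261  (= −√(1/14))

j₁+j₂−J=2  J+j₁−j₂=2  J−j₁+j₂=2  j₁+j₂+J+1=7
(j₁±m₁, j₂±m₂, J±M) = (2,2,1,3,1,3)
P² = 8/7
sum k=0..1:
  [0] +1/4 = 1/4
  [1] −1/2 = -1/2
S = -1/4
C² = P²·S² = 1/14 ; C = -0.267261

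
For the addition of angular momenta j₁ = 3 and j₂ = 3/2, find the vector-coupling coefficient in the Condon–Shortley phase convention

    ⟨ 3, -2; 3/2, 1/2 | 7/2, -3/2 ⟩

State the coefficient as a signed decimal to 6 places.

−√(3/7) = -0.654654

j₁+j₂−J=1  J+j₁−j₂=5  J−j₁+j₂=2  j₁+j₂+J+1=9
(j₁±m₁, j₂±m₂, J±M) = (1,5,2,1,2,5)
P² = 6400/21
sum k=0..1:
  [0] +1/240 = 1/240
  [1] −1/24 = -1/24
S = -3/80
C² = P²·S² = 3/7 ; C = -0.654654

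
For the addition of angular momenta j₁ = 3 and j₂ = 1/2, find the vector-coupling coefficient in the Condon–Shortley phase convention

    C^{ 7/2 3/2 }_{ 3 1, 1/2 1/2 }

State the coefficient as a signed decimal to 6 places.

+0.845154

j₁+j₂−J=0  J+j₁−j₂=6  J−j₁+j₂=1  j₁+j₂+J+1=8
(j₁±m₁, j₂±m₂, J±M) = (4,2,1,0,5,2)
P² = 11520/7
sum k=0..0:
  [0] +1/48 = 1/48
S = 1/48
C² = P²·S² = 5/7 ; C = +0.845154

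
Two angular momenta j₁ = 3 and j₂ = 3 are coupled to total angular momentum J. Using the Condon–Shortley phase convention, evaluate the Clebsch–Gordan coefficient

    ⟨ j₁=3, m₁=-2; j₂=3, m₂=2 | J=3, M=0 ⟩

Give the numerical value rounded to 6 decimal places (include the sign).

-0.408248

√[7·3!3!3!/10! · 1!5!5!1!3!3!] = √(216)
  +(−1)^2/∏(2,1,3,3,0,0)! = 1/72  (running 1/72)
  +(−1)^3/∏(3,0,2,2,1,1)! = -1/24  (running -1/36)
⟨..|..⟩ = √(216)·(-1/36) = -0.408248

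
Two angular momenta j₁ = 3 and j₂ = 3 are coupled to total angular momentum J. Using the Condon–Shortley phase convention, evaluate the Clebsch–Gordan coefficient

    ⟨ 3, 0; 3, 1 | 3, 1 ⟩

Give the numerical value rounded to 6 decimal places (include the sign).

+0.408248  (= +√(1/6))

triangle: 3!*3!*3!/10! = 216/3628800
(j±m)!: 3!*3!*4!*2!*4!*2! = 82944
prefactor² = (2J+1)*Δ*N² = 864/25
  k=1: −1/(1!*2!*2!*3!*1!*0!) = -1/24
  k=2: +1/(2!*1!*1!*2!*2!*1!) = 1/8
  k=3: −1/(3!*0!*0!*1!*3!*2!) = -1/72
Σ = 5/72  ⇒  CG² = 864/25*5/72² = 1/6
CG = +√(1/6) = +0.408248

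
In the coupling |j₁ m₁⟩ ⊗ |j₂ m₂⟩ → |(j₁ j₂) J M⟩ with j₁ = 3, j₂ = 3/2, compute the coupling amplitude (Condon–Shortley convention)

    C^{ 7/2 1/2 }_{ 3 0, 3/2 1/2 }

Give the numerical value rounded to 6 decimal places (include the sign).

triangle: 1!·5!·2!/9! = 240/362880
(j±m)!: 3!·3!·2!·1!·4!·3! = 10368
prefactor² = (2J+1)·Δ·N² = 384/7
  k=0: +1/(0!·1!·3!·2!·2!·0!) = 1/24
  k=1: −1/(1!·0!·2!·1!·3!·1!) = -1/12
Σ = -1/24  ⇒  CG² = 384/7·(-1/24)² = 2/21
CG = −√(2/21) = -0.308607

−√(2/21) = -0.308607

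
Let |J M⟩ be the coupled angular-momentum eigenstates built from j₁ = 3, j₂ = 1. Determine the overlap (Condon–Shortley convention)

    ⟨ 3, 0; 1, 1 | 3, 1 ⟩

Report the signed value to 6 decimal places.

triangle: 1!*5!*1!/8! = 120/40320
(j±m)!: 3!*3!*2!*0!*4!*2! = 3456
prefactor² = (2J+1)*Δ*N² = 72
  k=1: −1/(1!*0!*2!*1!*3!*0!) = -1/12
Σ = -1/12  ⇒  CG² = 72*(-1/12)² = 1/2
CG = −√(1/2) = -0.707107

−√(1/2) ≈ -0.707107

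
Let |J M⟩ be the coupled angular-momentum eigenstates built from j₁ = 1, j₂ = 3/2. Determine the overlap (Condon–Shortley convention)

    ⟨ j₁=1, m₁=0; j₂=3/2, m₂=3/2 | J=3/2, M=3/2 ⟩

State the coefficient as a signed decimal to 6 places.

-0.774597  (= −√(3/5))

√[4·1!1!2!/5! · 1!1!3!0!3!0!] = √(12/5)
  +(−1)^1/∏(1,0,0,2,1,0)! = -1/2  (running -1/2)
⟨..|..⟩ = √(12/5)·(-1/2) = -0.774597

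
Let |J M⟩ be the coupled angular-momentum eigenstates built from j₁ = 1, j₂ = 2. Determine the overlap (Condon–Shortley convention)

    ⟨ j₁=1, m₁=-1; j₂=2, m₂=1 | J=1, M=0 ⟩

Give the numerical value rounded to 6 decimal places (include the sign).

+0.547723

triangle: 2!·0!·2!/5! = 4/120
(j±m)!: 0!·2!·3!·1!·1!·1! = 12
prefactor² = (2J+1)·Δ·N² = 6/5
  k=2: +1/(2!·0!·0!·1!·0!·1!) = 1/2
Σ = 1/2  ⇒  CG² = 6/5·1/2² = 3/10
CG = +√(3/10) = +0.547723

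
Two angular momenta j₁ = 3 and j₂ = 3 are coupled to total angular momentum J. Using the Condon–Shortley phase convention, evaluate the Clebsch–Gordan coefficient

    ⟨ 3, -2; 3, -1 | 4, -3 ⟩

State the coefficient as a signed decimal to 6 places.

−√(1/11) ≈ -0.301511

j₁+j₂−J=2  J+j₁−j₂=4  J−j₁+j₂=4  j₁+j₂+J+1=11
(j₁±m₁, j₂±m₂, J±M) = (1,5,2,4,1,7)
P² = 82944/11
sum k=1..2:
  [1] −1/144 = -1/144
  [2] +1/288 = 1/288
S = -1/288
C² = P²·S² = 1/11 ; C = -0.301511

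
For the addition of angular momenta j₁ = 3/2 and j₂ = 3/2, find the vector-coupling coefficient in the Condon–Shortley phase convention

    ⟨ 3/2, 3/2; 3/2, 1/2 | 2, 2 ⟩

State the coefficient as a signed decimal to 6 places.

+0.707107  (= +√(1/2))

j₁+j₂−J=1  J+j₁−j₂=2  J−j₁+j₂=2  j₁+j₂+J+1=6
(j₁±m₁, j₂±m₂, J±M) = (3,0,2,1,4,0)
P² = 8
sum k=0..0:
  [0] +1/4 = 1/4
S = 1/4
C² = P²·S² = 1/2 ; C = +0.707107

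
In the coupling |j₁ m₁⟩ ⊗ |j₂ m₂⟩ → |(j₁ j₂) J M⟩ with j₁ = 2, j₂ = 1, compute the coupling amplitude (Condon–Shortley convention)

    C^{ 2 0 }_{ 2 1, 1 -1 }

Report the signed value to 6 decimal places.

√[5·1!3!1!/6! · 3!1!0!2!2!2!] = √(2)
  +(−1)^0/∏(0,1,1,0,2,1)! = 1/2  (running 1/2)
⟨..|..⟩ = √(2)·(1/2) = +0.707107

+√(1/2) ≈ +0.707107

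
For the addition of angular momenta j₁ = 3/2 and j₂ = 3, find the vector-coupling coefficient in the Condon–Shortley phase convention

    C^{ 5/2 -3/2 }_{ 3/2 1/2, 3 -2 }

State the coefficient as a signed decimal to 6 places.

+0.267261

j₁+j₂−J=2  J+j₁−j₂=1  J−j₁+j₂=4  j₁+j₂+J+1=8
(j₁±m₁, j₂±m₂, J±M) = (2,1,1,5,1,4)
P² = 288/7
sum k=0..1:
  [0] +1/12 = 1/12
  [1] −1/24 = -1/24
S = 1/24
C² = P²·S² = 1/14 ; C = +0.267261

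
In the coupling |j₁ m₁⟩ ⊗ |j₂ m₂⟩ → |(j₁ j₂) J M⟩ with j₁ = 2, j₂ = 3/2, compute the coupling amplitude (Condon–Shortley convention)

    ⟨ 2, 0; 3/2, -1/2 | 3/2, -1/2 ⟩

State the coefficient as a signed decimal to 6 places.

√[4·2!2!1!/6! · 2!2!1!2!1!2!] = √(16/45)
  +(−1)^0/∏(0,2,2,1,0,0)! = 1/4  (running 1/4)
  +(−1)^1/∏(1,1,1,0,1,1)! = -1  (running -3/4)
⟨..|..⟩ = √(16/45)·(-3/4) = -0.447214

−√(1/5) = -0.447214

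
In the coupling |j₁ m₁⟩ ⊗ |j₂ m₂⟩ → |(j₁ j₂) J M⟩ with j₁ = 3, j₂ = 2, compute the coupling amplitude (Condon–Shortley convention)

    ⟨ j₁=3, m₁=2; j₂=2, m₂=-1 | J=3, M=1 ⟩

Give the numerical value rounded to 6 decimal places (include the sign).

triangle: 2!*4!*2!/9! = 96/362880
(j±m)!: 5!*1!*1!*3!*4!*2! = 34560
prefactor² = (2J+1)*Δ*N² = 64
  k=0: +1/(0!*2!*1!*1!*3!*1!) = 1/12
  k=1: −1/(1!*1!*0!*0!*4!*2!) = -1/48
Σ = 1/16  ⇒  CG² = 64*1/16² = 1/4
CG = +√(1/4) = +0.500000

+0.500000  (= +√(1/4))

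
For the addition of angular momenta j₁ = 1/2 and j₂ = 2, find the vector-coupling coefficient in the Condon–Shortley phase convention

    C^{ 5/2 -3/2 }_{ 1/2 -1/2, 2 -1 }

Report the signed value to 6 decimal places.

j₁+j₂−J=0  J+j₁−j₂=1  J−j₁+j₂=4  j₁+j₂+J+1=6
(j₁±m₁, j₂±m₂, J±M) = (0,1,1,3,1,4)
P² = 144/5
sum k=0..0:
  [0] +1/6 = 1/6
S = 1/6
C² = P²·S² = 4/5 ; C = +0.894427

+0.894427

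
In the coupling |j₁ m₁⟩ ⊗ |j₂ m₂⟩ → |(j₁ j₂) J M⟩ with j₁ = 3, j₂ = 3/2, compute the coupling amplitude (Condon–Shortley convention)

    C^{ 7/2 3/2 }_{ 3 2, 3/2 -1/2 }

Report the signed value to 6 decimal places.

j₁+j₂−J=1  J+j₁−j₂=5  J−j₁+j₂=2  j₁+j₂+J+1=9
(j₁±m₁, j₂±m₂, J±M) = (5,1,1,2,5,2)
P² = 6400/21
sum k=0..1:
  [0] +1/24 = 1/24
  [1] −1/240 = -1/240
S = 3/80
C² = P²·S² = 3/7 ; C = +0.654654

+0.654654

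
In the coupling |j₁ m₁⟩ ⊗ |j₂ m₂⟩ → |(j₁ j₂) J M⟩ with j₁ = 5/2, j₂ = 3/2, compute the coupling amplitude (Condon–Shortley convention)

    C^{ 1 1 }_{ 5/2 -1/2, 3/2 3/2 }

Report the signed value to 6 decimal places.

√[3·3!2!0!/6! · 2!3!3!0!2!0!] = √(36/5)
  +(−1)^3/∏(3,0,0,0,2,0)! = -1/12  (running -1/12)
⟨..|..⟩ = √(36/5)·(-1/12) = -0.223607

-0.223607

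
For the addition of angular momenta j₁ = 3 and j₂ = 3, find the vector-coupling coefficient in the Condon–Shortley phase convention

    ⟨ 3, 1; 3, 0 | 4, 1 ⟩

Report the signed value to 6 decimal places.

triangle: 2!·4!·4!/11! = 1152/39916800
(j±m)!: 4!·2!·3!·3!·5!·3! = 1244160
prefactor² = (2J+1)·Δ·N² = 124416/385
  k=0: +1/(0!·2!·2!·3!·2!·1!) = 1/48
  k=1: −1/(1!·1!·1!·2!·3!·2!) = -1/24
  k=2: +1/(2!·0!·0!·1!·4!·3!) = 1/288
Σ = -5/288  ⇒  CG² = 124416/385·(-5/288)² = 15/154
CG = −√(15/154) = -0.312094

−√(15/154) = -0.312094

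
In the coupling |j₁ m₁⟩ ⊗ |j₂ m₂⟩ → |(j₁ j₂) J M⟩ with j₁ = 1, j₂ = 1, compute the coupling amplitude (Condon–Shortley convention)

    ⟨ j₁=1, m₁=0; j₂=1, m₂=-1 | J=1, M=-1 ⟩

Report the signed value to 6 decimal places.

+√(1/2) = +0.707107

j₁+j₂−J=1  J+j₁−j₂=1  J−j₁+j₂=1  j₁+j₂+J+1=4
(j₁±m₁, j₂±m₂, J±M) = (1,1,0,2,0,2)
P² = 1/2
sum k=0..0:
  [0] +1/1 = 1
S = 1
C² = P²·S² = 1/2 ; C = +0.707107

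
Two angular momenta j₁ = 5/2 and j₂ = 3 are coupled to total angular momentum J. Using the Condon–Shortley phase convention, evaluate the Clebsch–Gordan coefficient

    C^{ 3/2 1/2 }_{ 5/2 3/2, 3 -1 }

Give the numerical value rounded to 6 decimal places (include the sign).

−√(7/30) = -0.483046

√[4·4!1!2!/8! · 4!1!2!4!2!1!] = √(384/35)
  +(−1)^0/∏(0,4,1,2,0,0)! = 1/48  (running 1/48)
  +(−1)^1/∏(1,3,0,1,1,1)! = -1/6  (running -7/48)
⟨..|..⟩ = √(384/35)·(-7/48) = -0.483046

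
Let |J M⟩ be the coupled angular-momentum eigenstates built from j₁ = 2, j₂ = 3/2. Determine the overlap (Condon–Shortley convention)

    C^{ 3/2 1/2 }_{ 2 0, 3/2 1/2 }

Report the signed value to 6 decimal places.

-0.447214

triangle: 2!×2!×1!/6! = 4/720
(j±m)!: 2!×2!×2!×1!×2!×1! = 16
prefactor² = (2J+1)×Δ×N² = 16/45
  k=1: −1/(1!×1!×1!×1!×1!×0!) = -1
  k=2: +1/(2!×0!×0!×0!×2!×1!) = 1/4
Σ = -3/4  ⇒  CG² = 16/45×(-3/4)² = 1/5
CG = −√(1/5) = -0.447214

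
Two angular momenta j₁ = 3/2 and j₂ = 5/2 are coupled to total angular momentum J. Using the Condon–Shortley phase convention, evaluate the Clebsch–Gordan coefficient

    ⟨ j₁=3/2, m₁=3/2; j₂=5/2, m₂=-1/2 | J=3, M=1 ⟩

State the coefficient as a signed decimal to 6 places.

√[7·1!2!4!/8! · 3!0!2!3!4!2!] = √(144/5)
  +(−1)^0/∏(0,1,0,2,2,2)! = 1/8  (running 1/8)
⟨..|..⟩ = √(144/5)·(1/8) = +0.670820

+0.670820  (= +√(9/20))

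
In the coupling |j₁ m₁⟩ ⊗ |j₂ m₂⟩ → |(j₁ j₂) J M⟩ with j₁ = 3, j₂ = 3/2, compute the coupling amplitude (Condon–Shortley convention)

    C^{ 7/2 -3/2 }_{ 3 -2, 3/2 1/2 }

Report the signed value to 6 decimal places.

−√(3/7) = -0.654654

j₁+j₂−J=1  J+j₁−j₂=5  J−j₁+j₂=2  j₁+j₂+J+1=9
(j₁±m₁, j₂±m₂, J±M) = (1,5,2,1,2,5)
P² = 6400/21
sum k=0..1:
  [0] +1/240 = 1/240
  [1] −1/24 = -1/24
S = -3/80
C² = P²·S² = 3/7 ; C = -0.654654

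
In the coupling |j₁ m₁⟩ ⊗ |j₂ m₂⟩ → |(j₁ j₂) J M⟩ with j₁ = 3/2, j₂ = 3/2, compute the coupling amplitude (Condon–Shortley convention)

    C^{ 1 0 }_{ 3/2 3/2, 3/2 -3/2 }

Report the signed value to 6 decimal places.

j₁+j₂−J=2  J+j₁−j₂=1  J−j₁+j₂=1  j₁+j₂+J+1=5
(j₁±m₁, j₂±m₂, J±M) = (3,0,0,3,1,1)
P² = 9/5
sum k=0..0:
  [0] +1/2 = 1/2
S = 1/2
C² = P²·S² = 9/20 ; C = +0.670820

+0.670820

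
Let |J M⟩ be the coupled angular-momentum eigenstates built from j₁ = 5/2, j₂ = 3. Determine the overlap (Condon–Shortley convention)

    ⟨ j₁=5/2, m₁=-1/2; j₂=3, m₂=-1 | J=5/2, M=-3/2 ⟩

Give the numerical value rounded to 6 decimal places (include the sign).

-0.169031  (= −√(1/35))

j₁+j₂−J=3  J+j₁−j₂=2  J−j₁+j₂=3  j₁+j₂+J+1=9
(j₁±m₁, j₂±m₂, J±M) = (2,3,2,4,1,4)
P² = 576/35
sum k=1..2:
  [1] −1/8 = -1/8
  [2] +1/12 = 1/12
S = -1/24
C² = P²·S² = 1/35 ; C = -0.169031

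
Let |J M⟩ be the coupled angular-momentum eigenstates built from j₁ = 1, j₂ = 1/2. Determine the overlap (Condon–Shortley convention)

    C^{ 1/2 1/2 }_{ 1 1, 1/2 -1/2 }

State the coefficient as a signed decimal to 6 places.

+0.816497

triangle: 1!*1!*0!/3! = 1/6
(j±m)!: 2!*0!*0!*1!*1!*0! = 2
prefactor² = (2J+1)*Δ*N² = 2/3
  k=0: +1/(0!*1!*0!*0!*1!*0!) = 1
Σ = 1  ⇒  CG² = 2/3*1² = 2/3
CG = +√(2/3) = +0.816497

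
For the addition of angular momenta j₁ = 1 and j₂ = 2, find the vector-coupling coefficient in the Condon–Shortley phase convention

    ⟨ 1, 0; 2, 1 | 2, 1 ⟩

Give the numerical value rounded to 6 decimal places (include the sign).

√[5·1!1!3!/6! · 1!1!3!1!3!1!] = √(3/2)
  +(−1)^0/∏(0,1,1,3,0,0)! = 1/6  (running 1/6)
  +(−1)^1/∏(1,0,0,2,1,1)! = -1/2  (running -1/3)
⟨..|..⟩ = √(3/2)·(-1/3) = -0.408248

-0.408248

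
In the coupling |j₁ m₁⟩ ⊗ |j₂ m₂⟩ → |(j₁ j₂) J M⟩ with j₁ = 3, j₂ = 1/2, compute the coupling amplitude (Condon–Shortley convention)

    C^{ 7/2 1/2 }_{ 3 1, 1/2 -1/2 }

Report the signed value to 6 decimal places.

+√(3/7) = +0.654654

triangle: 0!×6!×1!/8! = 720/40320
(j±m)!: 4!×2!×0!×1!×4!×3! = 6912
prefactor² = (2J+1)×Δ×N² = 6912/7
  k=0: +1/(0!×0!×2!×0!×4!×1!) = 1/48
Σ = 1/48  ⇒  CG² = 6912/7×1/48² = 3/7
CG = +√(3/7) = +0.654654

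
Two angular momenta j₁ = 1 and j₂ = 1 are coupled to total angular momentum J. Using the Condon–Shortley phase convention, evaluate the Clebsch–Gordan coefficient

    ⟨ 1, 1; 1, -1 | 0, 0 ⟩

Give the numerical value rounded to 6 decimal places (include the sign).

j₁+j₂−J=2  J+j₁−j₂=0  J−j₁+j₂=0  j₁+j₂+J+1=3
(j₁±m₁, j₂±m₂, J±M) = (2,0,0,2,0,0)
P² = 4/3
sum k=0..0:
  [0] +1/2 = 1/2
S = 1/2
C² = P²·S² = 1/3 ; C = +0.577350

+√(1/3) ≈ +0.577350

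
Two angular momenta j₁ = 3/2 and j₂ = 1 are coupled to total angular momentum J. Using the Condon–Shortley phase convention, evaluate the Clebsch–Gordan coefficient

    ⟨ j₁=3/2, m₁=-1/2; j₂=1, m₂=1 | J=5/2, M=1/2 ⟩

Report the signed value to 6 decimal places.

+0.547723

triangle: 0!*3!*2!/6! = 12/720
(j±m)!: 1!*2!*2!*0!*3!*2! = 48
prefactor² = (2J+1)*Δ*N² = 24/5
  k=0: +1/(0!*0!*2!*2!*1!*0!) = 1/4
Σ = 1/4  ⇒  CG² = 24/5*1/4² = 3/10
CG = +√(3/10) = +0.547723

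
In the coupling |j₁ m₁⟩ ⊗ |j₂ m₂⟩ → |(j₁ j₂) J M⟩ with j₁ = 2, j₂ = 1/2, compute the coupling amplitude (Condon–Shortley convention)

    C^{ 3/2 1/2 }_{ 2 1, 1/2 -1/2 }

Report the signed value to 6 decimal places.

+0.774597

triangle: 1!×3!×0!/5! = 6/120
(j±m)!: 3!×1!×0!×1!×2!×1! = 12
prefactor² = (2J+1)×Δ×N² = 12/5
  k=0: +1/(0!×1!×1!×0!×2!×0!) = 1/2
Σ = 1/2  ⇒  CG² = 12/5×1/2² = 3/5
CG = +√(3/5) = +0.774597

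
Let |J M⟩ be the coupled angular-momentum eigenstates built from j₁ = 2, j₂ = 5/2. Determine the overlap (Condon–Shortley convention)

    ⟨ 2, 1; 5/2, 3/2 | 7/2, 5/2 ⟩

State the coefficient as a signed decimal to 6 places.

j₁+j₂−J=1  J+j₁−j₂=3  J−j₁+j₂=4  j₁+j₂+J+1=9
(j₁±m₁, j₂±m₂, J±M) = (3,1,4,1,6,1)
P² = 2304/7
sum k=0..1:
  [0] +1/48 = 1/48
  [1] −1/36 = -1/36
S = -1/144
C² = P²·S² = 1/63 ; C = -0.125988

−√(1/63) ≈ -0.125988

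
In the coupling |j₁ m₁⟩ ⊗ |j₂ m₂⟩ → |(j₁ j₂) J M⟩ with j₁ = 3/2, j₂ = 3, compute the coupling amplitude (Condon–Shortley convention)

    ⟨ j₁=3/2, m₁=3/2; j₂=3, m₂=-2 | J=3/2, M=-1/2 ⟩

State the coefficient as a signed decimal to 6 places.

+0.534522  (= +√(2/7))

√[4·3!0!3!/7! · 3!0!1!5!1!2!] = √(288/7)
  +(−1)^0/∏(0,3,0,1,0,2)! = 1/12  (running 1/12)
⟨..|..⟩ = √(288/7)·(1/12) = +0.534522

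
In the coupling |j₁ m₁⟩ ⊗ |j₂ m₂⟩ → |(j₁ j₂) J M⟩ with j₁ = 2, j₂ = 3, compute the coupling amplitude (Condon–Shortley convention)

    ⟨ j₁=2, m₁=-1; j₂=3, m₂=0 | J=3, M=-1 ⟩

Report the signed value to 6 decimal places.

√[7·2!2!4!/9! · 1!3!3!3!2!4!] = √(96/5)
  +(−1)^1/∏(1,1,2,2,0,2)! = -1/8  (running -1/8)
  +(−1)^2/∏(2,0,1,1,1,3)! = 1/12  (running -1/24)
⟨..|..⟩ = √(96/5)·(-1/24) = -0.182574

-0.182574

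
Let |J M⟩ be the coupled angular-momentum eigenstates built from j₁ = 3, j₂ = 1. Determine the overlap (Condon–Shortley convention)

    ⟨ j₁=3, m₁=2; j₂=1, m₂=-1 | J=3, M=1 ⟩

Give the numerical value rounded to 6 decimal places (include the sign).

+0.645497  (= +√(5/12))

√[7·1!5!1!/8! · 5!1!0!2!4!2!] = √(240)
  +(−1)^0/∏(0,1,1,0,4,1)! = 1/24  (running 1/24)
⟨..|..⟩ = √(240)·(1/24) = +0.645497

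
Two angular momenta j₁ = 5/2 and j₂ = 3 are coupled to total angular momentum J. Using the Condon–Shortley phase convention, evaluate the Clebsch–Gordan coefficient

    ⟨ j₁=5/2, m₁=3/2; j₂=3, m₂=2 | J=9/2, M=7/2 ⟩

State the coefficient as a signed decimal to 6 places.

j₁+j₂−J=1  J+j₁−j₂=4  J−j₁+j₂=5  j₁+j₂+J+1=11
(j₁±m₁, j₂±m₂, J±M) = (4,1,5,1,8,1)
P² = 921600/11
sum k=0..1:
  [0] +1/720 = 1/720
  [1] −1/576 = -1/576
S = -1/2880
C² = P²·S² = 1/99 ; C = -0.100504

−√(1/99) = -0.100504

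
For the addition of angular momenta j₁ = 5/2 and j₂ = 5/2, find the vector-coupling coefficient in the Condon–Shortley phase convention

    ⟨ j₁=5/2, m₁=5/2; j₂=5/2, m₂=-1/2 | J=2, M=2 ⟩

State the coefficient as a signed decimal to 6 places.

+0.422577

j₁+j₂−J=3  J+j₁−j₂=2  J−j₁+j₂=2  j₁+j₂+J+1=8
(j₁±m₁, j₂±m₂, J±M) = (5,0,2,3,4,0)
P² = 720/7
sum k=0..0:
  [0] +1/24 = 1/24
S = 1/24
C² = P²·S² = 5/28 ; C = +0.422577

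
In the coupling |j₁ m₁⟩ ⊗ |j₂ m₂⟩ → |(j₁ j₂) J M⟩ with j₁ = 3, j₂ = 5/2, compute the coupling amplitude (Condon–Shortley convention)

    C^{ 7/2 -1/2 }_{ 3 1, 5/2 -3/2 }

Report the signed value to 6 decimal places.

+0.356348  (= +√(8/63))

j₁+j₂−J=2  J+j₁−j₂=4  J−j₁+j₂=3  j₁+j₂+J+1=10
(j₁±m₁, j₂±m₂, J±M) = (4,2,1,4,3,4)
P² = 18432/175
sum k=0..1:
  [0] +1/16 = 1/16
  [1] −1/36 = -1/36
S = 5/144
C² = P²·S² = 8/63 ; C = +0.356348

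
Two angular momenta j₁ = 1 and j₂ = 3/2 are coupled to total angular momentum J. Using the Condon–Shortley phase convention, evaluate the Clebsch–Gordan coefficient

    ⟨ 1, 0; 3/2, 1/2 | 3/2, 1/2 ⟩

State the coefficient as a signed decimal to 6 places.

-0.258199  (= −√(1/15))

j₁+j₂−J=1  J+j₁−j₂=1  J−j₁+j₂=2  j₁+j₂+J+1=5
(j₁±m₁, j₂±m₂, J±M) = (1,1,2,1,2,1)
P² = 4/15
sum k=0..1:
  [0] +1/2 = 1/2
  [1] −1/1 = -1
S = -1/2
C² = P²·S² = 1/15 ; C = -0.258199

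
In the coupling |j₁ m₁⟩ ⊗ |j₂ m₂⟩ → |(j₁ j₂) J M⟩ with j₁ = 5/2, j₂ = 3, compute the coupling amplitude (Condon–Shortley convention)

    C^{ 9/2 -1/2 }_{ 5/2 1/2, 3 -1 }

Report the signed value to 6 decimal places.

+0.480500  (= +√(160/693))

√[10·1!4!5!/11! · 3!2!2!4!4!5!] = √(92160/77)
  +(−1)^0/∏(0,1,2,2,2,3)! = 1/48  (running 1/48)
  +(−1)^1/∏(1,0,1,1,3,4)! = -1/144  (running 1/72)
⟨..|..⟩ = √(92160/77)·(1/72) = +0.480500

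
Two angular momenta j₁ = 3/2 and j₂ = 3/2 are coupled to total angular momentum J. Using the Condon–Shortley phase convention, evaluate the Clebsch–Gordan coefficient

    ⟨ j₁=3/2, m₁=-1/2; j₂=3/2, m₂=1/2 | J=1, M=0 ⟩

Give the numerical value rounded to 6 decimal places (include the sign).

√[3·2!1!1!/5! · 1!2!2!1!1!1!] = √(1/5)
  +(−1)^1/∏(1,1,1,1,0,0)! = -1  (running -1)
  +(−1)^2/∏(2,0,0,0,1,1)! = 1/2  (running -1/2)
⟨..|..⟩ = √(1/5)·(-1/2) = -0.223607

−√(1/20) = -0.223607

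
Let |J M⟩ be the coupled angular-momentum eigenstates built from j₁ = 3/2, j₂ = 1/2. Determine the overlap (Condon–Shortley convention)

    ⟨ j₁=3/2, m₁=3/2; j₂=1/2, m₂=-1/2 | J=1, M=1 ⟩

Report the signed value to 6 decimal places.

+√(3/4) = +0.866025

j₁+j₂−J=1  J+j₁−j₂=2  J−j₁+j₂=0  j₁+j₂+J+1=4
(j₁±m₁, j₂±m₂, J±M) = (3,0,0,1,2,0)
P² = 3
sum k=0..0:
  [0] +1/2 = 1/2
S = 1/2
C² = P²·S² = 3/4 ; C = +0.866025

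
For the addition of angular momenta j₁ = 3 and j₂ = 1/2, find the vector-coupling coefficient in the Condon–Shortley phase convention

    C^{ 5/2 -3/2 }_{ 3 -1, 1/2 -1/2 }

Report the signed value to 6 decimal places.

√[6·1!5!0!/7! · 2!4!0!1!1!4!] = √(1152/7)
  +(−1)^0/∏(0,1,4,0,1,0)! = 1/24  (running 1/24)
⟨..|..⟩ = √(1152/7)·(1/24) = +0.534522

+√(2/7) = +0.534522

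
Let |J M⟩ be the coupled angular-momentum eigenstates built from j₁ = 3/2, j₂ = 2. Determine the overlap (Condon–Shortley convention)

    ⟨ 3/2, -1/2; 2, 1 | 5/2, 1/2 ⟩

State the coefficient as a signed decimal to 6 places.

j₁+j₂−J=1  J+j₁−j₂=2  J−j₁+j₂=3  j₁+j₂+J+1=7
(j₁±m₁, j₂±m₂, J±M) = (1,2,3,1,3,2)
P² = 72/35
sum k=0..1:
  [0] +1/12 = 1/12
  [1] −1/2 = -1/2
S = -5/12
C² = P²·S² = 5/14 ; C = -0.597614

-0.597614  (= −√(5/14))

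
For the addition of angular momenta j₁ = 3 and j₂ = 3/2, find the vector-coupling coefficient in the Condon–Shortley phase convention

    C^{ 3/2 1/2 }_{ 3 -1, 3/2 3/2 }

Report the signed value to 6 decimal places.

triangle: 3!×3!×0!/7! = 36/5040
(j±m)!: 2!×4!×3!×0!×2!×1! = 576
prefactor² = (2J+1)×Δ×N² = 576/35
  k=3: −1/(3!×0!×1!×0!×2!×0!) = -1/12
Σ = -1/12  ⇒  CG² = 576/35×(-1/12)² = 4/35
CG = −√(4/35) = -0.338062

−√(4/35) ≈ -0.338062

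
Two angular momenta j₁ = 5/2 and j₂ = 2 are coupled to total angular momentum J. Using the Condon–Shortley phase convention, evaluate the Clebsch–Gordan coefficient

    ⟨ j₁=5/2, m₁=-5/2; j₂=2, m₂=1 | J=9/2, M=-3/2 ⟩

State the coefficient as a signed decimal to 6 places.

triangle: 0!×5!×4!/10! = 2880/3628800
(j±m)!: 0!×5!×3!×1!×3!×6! = 3110400
prefactor² = (2J+1)×Δ×N² = 172800/7
  k=0: +1/(0!×0!×5!×3!×0!×1!) = 1/720
Σ = 1/720  ⇒  CG² = 172800/7×1/720² = 1/21
CG = +√(1/21) = +0.218218

+√(1/21) ≈ +0.218218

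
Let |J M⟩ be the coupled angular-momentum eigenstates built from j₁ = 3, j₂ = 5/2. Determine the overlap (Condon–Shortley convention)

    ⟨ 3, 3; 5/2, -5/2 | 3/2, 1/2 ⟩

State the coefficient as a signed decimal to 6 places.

+0.597614

√[4·4!2!1!/8! · 6!0!0!5!2!1!] = √(5760/7)
  +(−1)^0/∏(0,4,0,0,2,1)! = 1/48  (running 1/48)
⟨..|..⟩ = √(5760/7)·(1/48) = +0.597614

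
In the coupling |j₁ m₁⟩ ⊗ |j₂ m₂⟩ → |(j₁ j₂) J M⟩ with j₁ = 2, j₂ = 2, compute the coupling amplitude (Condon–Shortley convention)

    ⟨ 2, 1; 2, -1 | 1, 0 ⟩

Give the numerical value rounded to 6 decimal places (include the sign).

−√(1/10) = -0.316228

j₁+j₂−J=3  J+j₁−j₂=1  J−j₁+j₂=1  j₁+j₂+J+1=6
(j₁±m₁, j₂±m₂, J±M) = (3,1,1,3,1,1)
P² = 9/10
sum k=0..1:
  [0] +1/6 = 1/6
  [1] −1/2 = -1/2
S = -1/3
C² = P²·S² = 1/10 ; C = -0.316228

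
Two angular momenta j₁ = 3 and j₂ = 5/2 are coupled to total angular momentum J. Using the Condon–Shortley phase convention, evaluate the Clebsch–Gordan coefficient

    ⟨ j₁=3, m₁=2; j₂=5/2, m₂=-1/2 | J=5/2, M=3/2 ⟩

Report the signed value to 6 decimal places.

√[6·3!3!2!/9! · 5!1!2!3!4!1!] = √(288/7)
  +(−1)^0/∏(0,3,1,2,2,0)! = 1/24  (running 1/24)
  +(−1)^1/∏(1,2,0,1,3,1)! = -1/12  (running -1/24)
⟨..|..⟩ = √(288/7)·(-1/24) = -0.267261

-0.267261  (= −√(1/14))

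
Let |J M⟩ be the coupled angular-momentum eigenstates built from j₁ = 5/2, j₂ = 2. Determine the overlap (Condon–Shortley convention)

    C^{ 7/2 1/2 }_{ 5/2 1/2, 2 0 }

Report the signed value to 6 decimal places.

j₁+j₂−J=1  J+j₁−j₂=4  J−j₁+j₂=3  j₁+j₂+J+1=9
(j₁±m₁, j₂±m₂, J±M) = (3,2,2,2,4,3)
P² = 768/35
sum k=0..1:
  [0] +1/8 = 1/8
  [1] −1/12 = -1/12
S = 1/24
C² = P²·S² = 4/105 ; C = +0.195180

+0.195180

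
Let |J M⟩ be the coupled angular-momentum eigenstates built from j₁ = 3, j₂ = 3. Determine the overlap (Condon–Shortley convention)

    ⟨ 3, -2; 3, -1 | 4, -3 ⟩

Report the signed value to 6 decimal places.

j₁+j₂−J=2  J+j₁−j₂=4  J−j₁+j₂=4  j₁+j₂+J+1=11
(j₁±m₁, j₂±m₂, J±M) = (1,5,2,4,1,7)
P² = 82944/11
sum k=1..2:
  [1] −1/144 = -1/144
  [2] +1/288 = 1/288
S = -1/288
C² = P²·S² = 1/11 ; C = -0.301511

−√(1/11) = -0.301511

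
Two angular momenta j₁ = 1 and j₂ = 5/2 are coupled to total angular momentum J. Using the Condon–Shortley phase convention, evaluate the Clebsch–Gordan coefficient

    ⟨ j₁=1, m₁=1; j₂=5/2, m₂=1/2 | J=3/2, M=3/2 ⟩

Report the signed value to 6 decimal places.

√[4·2!0!3!/6! · 2!0!3!2!3!0!] = √(48/5)
  +(−1)^0/∏(0,2,0,3,0,0)! = 1/12  (running 1/12)
⟨..|..⟩ = √(48/5)·(1/12) = +0.258199

+0.258199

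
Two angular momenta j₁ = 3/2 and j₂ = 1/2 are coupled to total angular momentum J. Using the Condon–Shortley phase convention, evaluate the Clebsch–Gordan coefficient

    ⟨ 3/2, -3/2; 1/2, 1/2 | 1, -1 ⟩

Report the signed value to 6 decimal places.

−√(3/4) = -0.866025

j₁+j₂−J=1  J+j₁−j₂=2  J−j₁+j₂=0  j₁+j₂+J+1=4
(j₁±m₁, j₂±m₂, J±M) = (0,3,1,0,0,2)
P² = 3
sum k=1..1:
  [1] −1/2 = -1/2
S = -1/2
C² = P²·S² = 3/4 ; C = -0.866025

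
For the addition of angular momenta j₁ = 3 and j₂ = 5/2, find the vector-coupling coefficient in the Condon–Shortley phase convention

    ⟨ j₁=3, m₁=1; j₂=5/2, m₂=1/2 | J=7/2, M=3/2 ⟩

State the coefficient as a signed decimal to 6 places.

-0.487950  (= −√(5/21))

triangle: 2!×4!×3!/10! = 288/3628800
(j±m)!: 4!×2!×3!×2!×5!×2! = 138240
prefactor² = (2J+1)×Δ×N² = 3072/35
  k=0: +1/(0!×2!×2!×3!×2!×0!) = 1/48
  k=1: −1/(1!×1!×1!×2!×3!×1!) = -1/12
  k=2: +1/(2!×0!×0!×1!×4!×2!) = 1/96
Σ = -5/96  ⇒  CG² = 3072/35×(-5/96)² = 5/21
CG = −√(5/21) = -0.487950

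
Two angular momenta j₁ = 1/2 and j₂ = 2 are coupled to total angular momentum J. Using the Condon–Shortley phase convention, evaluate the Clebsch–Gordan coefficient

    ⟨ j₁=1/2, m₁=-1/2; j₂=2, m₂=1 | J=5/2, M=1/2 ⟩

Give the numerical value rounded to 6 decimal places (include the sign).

triangle: 0!·1!·4!/6! = 24/720
(j±m)!: 0!·1!·3!·1!·3!·2! = 72
prefactor² = (2J+1)·Δ·N² = 72/5
  k=0: +1/(0!·0!·1!·3!·0!·1!) = 1/6
Σ = 1/6  ⇒  CG² = 72/5·1/6² = 2/5
CG = +√(2/5) = +0.632456

+0.632456  (= +√(2/5))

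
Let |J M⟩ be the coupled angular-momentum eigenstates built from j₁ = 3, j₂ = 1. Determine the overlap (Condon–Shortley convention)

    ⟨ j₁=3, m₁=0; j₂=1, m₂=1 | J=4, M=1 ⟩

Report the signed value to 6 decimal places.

j₁+j₂−J=0  J+j₁−j₂=6  J−j₁+j₂=2  j₁+j₂+J+1=9
(j₁±m₁, j₂±m₂, J±M) = (3,3,2,0,5,3)
P² = 12960/7
sum k=0..0:
  [0] +1/72 = 1/72
S = 1/72
C² = P²·S² = 5/14 ; C = +0.597614

+0.597614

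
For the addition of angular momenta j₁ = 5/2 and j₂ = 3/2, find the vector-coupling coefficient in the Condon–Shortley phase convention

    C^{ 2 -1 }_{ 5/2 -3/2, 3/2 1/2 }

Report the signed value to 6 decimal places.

triangle: 2!·3!·1!/7! = 12/5040
(j±m)!: 1!·4!·2!·1!·1!·3! = 288
prefactor² = (2J+1)·Δ·N² = 24/7
  k=1: −1/(1!·1!·3!·1!·0!·0!) = -1/6
  k=2: +1/(2!·0!·2!·0!·1!·1!) = 1/4
Σ = 1/12  ⇒  CG² = 24/7·1/12² = 1/42
CG = +√(1/42) = +0.154303

+√(1/42) = +0.154303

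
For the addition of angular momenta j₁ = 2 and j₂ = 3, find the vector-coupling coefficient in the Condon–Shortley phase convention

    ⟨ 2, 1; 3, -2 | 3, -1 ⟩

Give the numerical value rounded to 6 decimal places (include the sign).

+0.500000

j₁+j₂−J=2  J+j₁−j₂=2  J−j₁+j₂=4  j₁+j₂+J+1=9
(j₁±m₁, j₂±m₂, J±M) = (3,1,1,5,2,4)
P² = 64
sum k=0..1:
  [0] +1/12 = 1/12
  [1] −1/48 = -1/48
S = 1/16
C² = P²·S² = 1/4 ; C = +0.500000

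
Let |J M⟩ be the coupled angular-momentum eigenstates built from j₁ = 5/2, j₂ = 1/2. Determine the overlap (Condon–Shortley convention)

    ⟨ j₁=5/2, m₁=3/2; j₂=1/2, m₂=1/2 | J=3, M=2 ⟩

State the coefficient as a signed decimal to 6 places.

triangle: 0!×5!×1!/7! = 120/5040
(j±m)!: 4!×1!×1!×0!×5!×1! = 2880
prefactor² = (2J+1)×Δ×N² = 480
  k=0: +1/(0!×0!×1!×1!×4!×0!) = 1/24
Σ = 1/24  ⇒  CG² = 480×1/24² = 5/6
CG = +√(5/6) = +0.912871

+√(5/6) = +0.912871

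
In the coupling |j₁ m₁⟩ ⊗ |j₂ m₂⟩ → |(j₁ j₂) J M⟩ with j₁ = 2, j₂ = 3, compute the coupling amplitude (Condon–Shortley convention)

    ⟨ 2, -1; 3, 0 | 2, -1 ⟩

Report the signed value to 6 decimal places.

j₁+j₂−J=3  J+j₁−j₂=1  J−j₁+j₂=3  j₁+j₂+J+1=8
(j₁±m₁, j₂±m₂, J±M) = (1,3,3,3,1,3)
P² = 81/14
sum k=2..3:
  [2] +1/4 = 1/4
  [3] −1/36 = -1/36
S = 2/9
C² = P²·S² = 2/7 ; C = +0.534522

+0.534522  (= +√(2/7))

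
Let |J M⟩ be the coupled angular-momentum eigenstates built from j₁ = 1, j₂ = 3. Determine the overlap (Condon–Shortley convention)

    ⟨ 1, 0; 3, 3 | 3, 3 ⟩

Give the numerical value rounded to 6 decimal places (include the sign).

j₁+j₂−J=1  J+j₁−j₂=1  J−j₁+j₂=5  j₁+j₂+J+1=8
(j₁±m₁, j₂±m₂, J±M) = (1,1,6,0,6,0)
P² = 10800
sum k=1..1:
  [1] −1/120 = -1/120
S = -1/120
C² = P²·S² = 3/4 ; C = -0.866025

−√(3/4) ≈ -0.866025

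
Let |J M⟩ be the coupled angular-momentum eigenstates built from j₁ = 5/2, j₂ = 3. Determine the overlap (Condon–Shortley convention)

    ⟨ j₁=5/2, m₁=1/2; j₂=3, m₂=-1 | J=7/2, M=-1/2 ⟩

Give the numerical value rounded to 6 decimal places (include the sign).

-0.125988

triangle: 2!*3!*4!/10! = 288/3628800
(j±m)!: 3!*2!*2!*4!*3!*4! = 82944
prefactor² = (2J+1)*Δ*N² = 9216/175
  k=0: +1/(0!*2!*2!*2!*1!*2!) = 1/16
  k=1: −1/(1!*1!*1!*1!*2!*3!) = -1/12
  k=2: +1/(2!*0!*0!*0!*3!*4!) = 1/288
Σ = -5/288  ⇒  CG² = 9216/175*(-5/288)² = 1/63
CG = −√(1/63) = -0.125988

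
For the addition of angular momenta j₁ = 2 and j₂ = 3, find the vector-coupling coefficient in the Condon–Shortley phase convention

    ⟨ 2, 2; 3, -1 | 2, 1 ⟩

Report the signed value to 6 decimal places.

+√(3/14) = +0.462910

triangle: 3!·1!·3!/8! = 36/40320
(j±m)!: 4!·0!·2!·4!·3!·1! = 6912
prefactor² = (2J+1)·Δ·N² = 216/7
  k=0: +1/(0!·3!·0!·2!·1!·1!) = 1/12
Σ = 1/12  ⇒  CG² = 216/7·1/12² = 3/14
CG = +√(3/14) = +0.462910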